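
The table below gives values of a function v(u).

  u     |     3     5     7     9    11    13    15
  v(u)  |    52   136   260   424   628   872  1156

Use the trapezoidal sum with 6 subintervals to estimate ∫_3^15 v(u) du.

Δu = 2.
T_6 = (2/2)·[52 + 2·136 + 2·260 + 2·424 + 2·628 + 2·872 + 1156] = 5848.

5848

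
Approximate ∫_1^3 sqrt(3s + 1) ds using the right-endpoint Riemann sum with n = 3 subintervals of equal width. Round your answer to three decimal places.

5.627

Δs = (3 − 1)/3 = 2/3.
Right endpoints: 5/3, 7/3, 3.
f(5/3) ≈ 2.449, f(7/3) ≈ 2.828, f(3) ≈ 3.162.
Sum = Δs · [f(5/3) + f(7/3) + f(3)].
Sum ≈ 5.627.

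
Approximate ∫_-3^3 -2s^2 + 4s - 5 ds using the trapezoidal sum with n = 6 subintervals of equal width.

-68

Δs = (3 − (-3))/6 = 1.
f(-3) = -35, f(-2) = -21, f(-1) = -11, f(0) = -5, f(1) = -3, f(2) = -5, f(3) = -11.
T_6 = (Δs/2)·[f(s_0) + 2f(s_1) + ... + 2f(s_{5}) + f(s_6)].
Sum = -68.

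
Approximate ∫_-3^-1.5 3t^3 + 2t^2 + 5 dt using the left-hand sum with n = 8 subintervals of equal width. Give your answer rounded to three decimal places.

-39.242

Δt = (-1.5 − (-3))/8 = 0.1875.
Left endpoints: -3, -2.8125, -2.625, -2.4375, -2.25, -2.0625, -1.875, -1.6875.
f(-3) = -58, f(-2.8125) = -188095/4096, f(-2.625) = -18167/512, f(-2.4375) = -108805/4096, f(-2.25) = -19.046875, f(-2.0625) = -52483/4096, f(-1.875) = -3965/512, f(-1.6875) = -15241/4096.
Sum = Δt · [f(-3) + f(-2.8125) + f(-2.625) + ...].
Sum ≈ -39.242.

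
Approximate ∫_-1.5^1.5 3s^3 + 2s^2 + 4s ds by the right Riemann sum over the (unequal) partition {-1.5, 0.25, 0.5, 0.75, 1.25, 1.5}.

16.265625

Subinterval widths: 1.75, 0.25, 0.25, 0.5, 0.25.
Right endpoints: 0.25, 0.5, 0.75, 1.25, 1.5.
f(0.25) = 1.171875, f(0.5) = 2.875, f(0.75) = 5.390625, f(1.25) = 13.984375, f(1.5) = 20.625.
Sum = Σ Δs_i · f(s_i).
Sum = 16.265625.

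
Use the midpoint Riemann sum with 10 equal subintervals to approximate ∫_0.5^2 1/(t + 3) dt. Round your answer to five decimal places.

Δt = (2 − 0.5)/10 = 0.15.
Midpoints: 0.575, 0.725, 0.875, 1.025, 1.175, 1.325, 1.475, 1.625, 1.775, 1.925.
f(0.575) = 40/143, f(0.725) = 40/149, f(0.875) = 8/31, f(1.025) = 40/161, f(1.175) = 40/167, f(1.325) = 40/173, f(1.475) = 40/179, f(1.625) = 8/37, f(1.775) = 40/191, f(1.925) = 40/197.
Sum = Δt · [f(0.575) + f(0.725) + f(0.875) + ...].
Sum ≈ 0.35664.

0.35664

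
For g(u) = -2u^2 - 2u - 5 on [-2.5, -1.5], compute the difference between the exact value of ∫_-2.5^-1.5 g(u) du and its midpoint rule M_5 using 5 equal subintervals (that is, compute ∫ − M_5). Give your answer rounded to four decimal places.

-0.0067

Exact integral: ∫_-2.5^-1.5 g(u) du ≈ -9.166667.
M_5 = -9.16.
Error ≈ -9.166667 − (-9.16) ≈ -0.0067.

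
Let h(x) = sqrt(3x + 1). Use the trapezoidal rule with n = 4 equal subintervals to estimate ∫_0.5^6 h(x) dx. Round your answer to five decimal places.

Δx = (6 − 0.5)/4 = 1.375.
h(0.5) ≈ 1.58114, h(1.875) ≈ 2.57391, h(3.25) ≈ 3.27872, h(4.625) ≈ 3.85681, h(6) ≈ 4.35890.
T_4 = (Δx/2)·[h(x_0) + 2h(x_1) + 2h(x_2) + 2h(x_3) + h(x_4)].
Sum ≈ 17.43425.

17.43425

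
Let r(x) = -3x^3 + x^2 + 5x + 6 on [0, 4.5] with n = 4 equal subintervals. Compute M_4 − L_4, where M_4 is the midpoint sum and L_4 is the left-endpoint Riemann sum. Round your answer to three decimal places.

M_4 ≈ -190.41064.
L_4 ≈ -88.09277.
M_4 − L_4 ≈ -102.318.

-102.318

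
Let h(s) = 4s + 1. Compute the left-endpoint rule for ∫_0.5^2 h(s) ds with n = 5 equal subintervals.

Δs = (2 − 0.5)/5 = 0.3.
Left endpoints: 0.5, 0.8, 1.1, 1.4, 1.7.
h(0.5) = 3, h(0.8) = 4.2, h(1.1) = 5.4, h(1.4) = 6.6, h(1.7) = 7.8.
Sum = Δs · [h(0.5) + h(0.8) + h(1.1) + h(1.4) + h(1.7)].
Sum = 8.1.

8.1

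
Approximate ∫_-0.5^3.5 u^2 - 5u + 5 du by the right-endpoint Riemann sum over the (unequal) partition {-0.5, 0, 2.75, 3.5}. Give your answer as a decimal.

-0.953125

Subinterval widths: 0.5, 2.75, 0.75.
Right endpoints: 0, 2.75, 3.5.
f(0) = 5, f(2.75) = -1.1875, f(3.5) = -0.25.
Sum = Σ Δu_i · f(u_i).
Sum = -0.953125.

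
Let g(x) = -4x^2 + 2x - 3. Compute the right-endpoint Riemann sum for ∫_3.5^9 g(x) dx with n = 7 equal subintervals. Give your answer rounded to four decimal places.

Δx = (9 − 3.5)/7 = 11/14.
Right endpoints: 30/7, 71/14, 41/7, 93/14, 52/7, 115/14, 9.
g(30/7) = -3327/49, g(71/14) = -4691/49, g(41/7) = -6297/49, g(93/14) = -8145/49, g(52/7) = -10235/49, g(115/14) = -12567/49, g(9) = -309.
Sum = Δx · [g(30/7) + g(71/14) + g(41/7) + ...].
Sum ≈ -968.5612.

-968.5612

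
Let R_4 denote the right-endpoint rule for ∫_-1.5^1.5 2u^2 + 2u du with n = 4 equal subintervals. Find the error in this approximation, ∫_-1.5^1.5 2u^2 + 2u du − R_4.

-2.8125

Exact integral: ∫_-1.5^1.5 f(u) du = 4.5.
R_4 = 7.3125.
Error = 4.5 − 7.3125 = -2.8125.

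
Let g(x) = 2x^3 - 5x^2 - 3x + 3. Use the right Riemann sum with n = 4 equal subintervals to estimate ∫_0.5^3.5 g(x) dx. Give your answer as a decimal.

2.90625

Δx = (3.5 − 0.5)/4 = 0.75.
Right endpoints: 1.25, 2, 2.75, 3.5.
g(1.25) = -4.65625, g(2) = -7, g(2.75) = -1.46875, g(3.5) = 17.
Sum = Δx · [g(1.25) + g(2) + g(2.75) + g(3.5)].
Sum = 2.90625.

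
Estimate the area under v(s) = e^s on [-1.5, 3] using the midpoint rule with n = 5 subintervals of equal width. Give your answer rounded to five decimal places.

Δs = (3 − (-1.5))/5 = 0.9.
Midpoints: -1.05, -0.15, 0.75, 1.65, 2.55.
v(-1.05) ≈ 0.34994, v(-0.15) ≈ 0.86071, v(0.75) ≈ 2.11700, v(1.65) ≈ 5.20698, v(2.55) ≈ 12.80710.
Sum = Δs · [v(-1.05) + v(-0.15) + v(0.75) + v(1.65) + v(2.55)].
Sum ≈ 19.20756.

19.20756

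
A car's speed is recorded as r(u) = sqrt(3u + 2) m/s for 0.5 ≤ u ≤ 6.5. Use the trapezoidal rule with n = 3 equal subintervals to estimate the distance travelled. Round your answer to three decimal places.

20.546

Δu = (6.5 − 0.5)/3 = 2.
r(0.5) ≈ 1.871, r(2.5) ≈ 3.082, r(4.5) ≈ 3.937, r(6.5) ≈ 4.637.
T_3 = (Δu/2)·[r(u_0) + 2r(u_1) + 2r(u_2) + r(u_3)].
Sum ≈ 20.546.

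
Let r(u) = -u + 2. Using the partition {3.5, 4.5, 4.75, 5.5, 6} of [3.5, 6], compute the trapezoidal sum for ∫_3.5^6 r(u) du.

-6.875

Subinterval widths: 1, 0.25, 0.75, 0.5.
r(3.5) = -1.5, r(4.5) = -2.5, r(4.75) = -2.75, r(5.5) = -3.5, r(6) = -4.
On each subinterval the trapezoid contributes (Δu_i/2)·[r(u_{i-1}) + r(u_i)].
Sum = -6.875.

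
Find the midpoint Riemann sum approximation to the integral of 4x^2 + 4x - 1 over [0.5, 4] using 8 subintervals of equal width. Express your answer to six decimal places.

Δx = (4 − 0.5)/8 = 0.4375.
Midpoints: 0.71875, 1.15625, 1.59375, 2.03125, 2.46875, 2.90625, 3.34375, 3.78125.
f(0.71875) = 3.94140625, f(1.15625) = 8.97265625, f(1.59375) = 15.53515625, f(2.03125) = 23.62890625, f(2.46875) = 33.25390625, f(2.90625) = 44.41015625, f(3.34375) = 57.09765625, f(3.78125) = 71.31640625.
Sum = Δx · [f(0.71875) + f(1.15625) + f(1.59375) + ...].
Sum ≈ 112.943359.

112.943359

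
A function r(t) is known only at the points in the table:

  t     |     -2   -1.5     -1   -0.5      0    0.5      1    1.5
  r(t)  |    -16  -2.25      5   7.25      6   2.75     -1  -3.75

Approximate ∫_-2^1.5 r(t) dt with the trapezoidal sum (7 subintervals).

Δt = 0.5.
T_7 = (0.5/2)·[(-16) + 2·(-2.25) + 2·5 + 2·7.25 + 2·6 + 2·2.75 + 2·(-1) + (-3.75)] = 3.9375.

3.9375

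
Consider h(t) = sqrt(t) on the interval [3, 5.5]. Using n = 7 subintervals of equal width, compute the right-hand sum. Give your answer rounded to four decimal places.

5.2437

Δt = (5.5 − 3)/7 = 5/14.
Right endpoints: 47/14, 26/7, 57/14, 31/7, 67/14, 36/7, 5.5.
h(47/14) ≈ 1.8323, h(26/7) ≈ 1.9272, h(57/14) ≈ 2.0178, h(31/7) ≈ 2.1044, h(67/14) ≈ 2.1876, h(36/7) ≈ 2.2678, h(5.5) ≈ 2.3452.
Sum = Δt · [h(47/14) + h(26/7) + h(57/14) + ...].
Sum ≈ 5.2437.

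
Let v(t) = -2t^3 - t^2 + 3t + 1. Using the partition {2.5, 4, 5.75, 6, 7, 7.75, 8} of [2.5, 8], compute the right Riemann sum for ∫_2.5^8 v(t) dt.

-2703.890625

Subinterval widths: 1.5, 1.75, 0.25, 1, 0.75, 0.25.
Right endpoints: 4, 5.75, 6, 7, 7.75, 8.
v(4) = -131, v(5.75) = -395.03125, v(6) = -449, v(7) = -713, v(7.75) = -966.78125, v(8) = -1063.
Sum = Σ Δt_i · v(t_i).
Sum = -2703.890625.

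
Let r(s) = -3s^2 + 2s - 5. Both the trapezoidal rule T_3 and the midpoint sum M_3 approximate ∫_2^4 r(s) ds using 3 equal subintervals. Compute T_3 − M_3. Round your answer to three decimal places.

-0.667

T_3 ≈ -54.44444.
M_3 ≈ -53.77778.
T_3 − M_3 ≈ -0.667.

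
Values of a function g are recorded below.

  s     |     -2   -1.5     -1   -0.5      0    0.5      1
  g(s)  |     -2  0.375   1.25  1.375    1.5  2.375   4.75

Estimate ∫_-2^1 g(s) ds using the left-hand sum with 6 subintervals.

2.4375

Δs = 0.5.
Sum = 0.5·[(-2) + 0.375 + 1.25 + 1.375 + 1.5 + 2.375] = 2.4375.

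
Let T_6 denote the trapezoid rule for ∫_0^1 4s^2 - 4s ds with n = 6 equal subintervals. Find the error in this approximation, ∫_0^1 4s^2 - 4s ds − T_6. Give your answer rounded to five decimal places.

-0.01852

Exact integral: ∫_0^1 f(s) ds ≈ -0.6666667.
T_6 ≈ -0.6481481.
Error ≈ -0.6666667 − (-0.6481481) ≈ -0.01852.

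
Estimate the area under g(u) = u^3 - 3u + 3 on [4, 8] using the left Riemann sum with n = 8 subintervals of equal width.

794

Δu = (8 − 4)/8 = 0.5.
Left endpoints: 4, 4.5, 5, 5.5, 6, 6.5, 7, 7.5.
g(4) = 55, g(4.5) = 80.625, g(5) = 113, g(5.5) = 152.875, g(6) = 201, g(6.5) = 258.125, g(7) = 325, g(7.5) = 402.375.
Sum = Δu · [g(4) + g(4.5) + g(5) + ...].
Sum = 794.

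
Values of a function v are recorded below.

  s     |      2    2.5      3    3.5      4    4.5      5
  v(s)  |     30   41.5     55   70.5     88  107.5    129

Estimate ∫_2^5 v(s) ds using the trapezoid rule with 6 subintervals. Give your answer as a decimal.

221

Δs = 0.5.
T_6 = (0.5/2)·[30 + 2·41.5 + 2·55 + 2·70.5 + 2·88 + 2·107.5 + 129] = 221.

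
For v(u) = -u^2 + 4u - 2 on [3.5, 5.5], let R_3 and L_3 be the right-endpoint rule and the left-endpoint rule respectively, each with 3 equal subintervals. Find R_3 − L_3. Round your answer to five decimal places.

R_3 ≈ -12.6481481.
L_3 ≈ -5.9814815.
R_3 − L_3 ≈ -6.66667.

-6.66667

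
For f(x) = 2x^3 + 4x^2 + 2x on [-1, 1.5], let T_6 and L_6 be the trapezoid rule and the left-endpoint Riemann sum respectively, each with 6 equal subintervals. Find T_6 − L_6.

T_6 ≈ 9.51244.
L_6 ≈ 5.60619.
T_6 − L_6 = 3.90625.

3.90625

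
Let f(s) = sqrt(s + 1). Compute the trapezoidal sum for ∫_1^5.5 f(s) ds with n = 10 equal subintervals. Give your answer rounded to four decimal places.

Δs = (5.5 − 1)/10 = 0.45.
f(1) ≈ 1.4142, f(1.45) ≈ 1.5652, f(1.9) ≈ 1.7029, f(2.35) ≈ 1.8303, f(2.8) ≈ 1.9494, f(3.25) ≈ 2.0616, f(3.7) ≈ 2.1679, f(4.15) ≈ 2.2694, f(4.6) ≈ 2.3664, f(5.05) ≈ 2.4597, f(5.5) ≈ 2.5495.
T_10 = (Δs/2)·[f(s_0) + 2f(s_1) + ... + 2f(s_{9}) + f(s_10)].
Sum ≈ 9.1596.

9.1596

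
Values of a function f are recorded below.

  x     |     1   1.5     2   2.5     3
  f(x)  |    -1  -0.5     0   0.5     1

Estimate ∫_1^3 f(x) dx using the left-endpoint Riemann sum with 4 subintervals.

-0.5

Δx = 0.5.
Sum = 0.5·[(-1) + (-0.5) + 0 + 0.5] = -0.5.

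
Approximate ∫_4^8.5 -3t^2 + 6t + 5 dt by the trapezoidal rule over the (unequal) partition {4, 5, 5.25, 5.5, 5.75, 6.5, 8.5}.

-363.609375

Subinterval widths: 1, 0.25, 0.25, 0.25, 0.75, 2.
f(4) = -19, f(5) = -40, f(5.25) = -46.1875, f(5.5) = -52.75, f(5.75) = -59.6875, f(6.5) = -82.75, f(8.5) = -160.75.
On each subinterval the trapezoid contributes (Δt_i/2)·[f(t_{i-1}) + f(t_i)].
Sum = -363.609375.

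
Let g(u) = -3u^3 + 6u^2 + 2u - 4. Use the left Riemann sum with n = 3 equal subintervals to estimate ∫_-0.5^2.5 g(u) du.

Δu = (2.5 − (-0.5))/3 = 1.
Left endpoints: -0.5, 0.5, 1.5.
g(-0.5) = -3.125, g(0.5) = -1.875, g(1.5) = 2.375.
Sum = Δu · [g(-0.5) + g(0.5) + g(1.5)].
Sum = -2.625.

-2.625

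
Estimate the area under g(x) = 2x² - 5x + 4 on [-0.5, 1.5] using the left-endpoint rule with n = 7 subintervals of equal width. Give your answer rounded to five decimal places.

Δx = (1.5 − (-0.5))/7 = 2/7.
Left endpoints: -0.5, -3/14, 1/14, 5/14, 9/14, 13/14, 17/14.
g(-0.5) = 7, g(-3/14) = 253/49, g(1/14) = 179/49, g(5/14) = 121/49, g(9/14) = 79/49, g(13/14) = 53/49, g(17/14) = 43/49.
Sum = Δx · [g(-0.5) + g(-3/14) + g(1/14) + ...].
Sum ≈ 6.24490.

6.24490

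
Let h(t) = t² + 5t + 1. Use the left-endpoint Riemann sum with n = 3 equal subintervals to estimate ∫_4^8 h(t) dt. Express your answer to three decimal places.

229.185

Δt = (8 − 4)/3 = 4/3.
Left endpoints: 4, 16/3, 20/3.
h(4) = 37, h(16/3) = 505/9, h(20/3) = 709/9.
Sum = Δt · [h(4) + h(16/3) + h(20/3)].
Sum ≈ 229.185.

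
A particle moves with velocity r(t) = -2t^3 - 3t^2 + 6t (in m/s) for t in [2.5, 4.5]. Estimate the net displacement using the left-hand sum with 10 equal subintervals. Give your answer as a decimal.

-201.22

Δt = (4.5 − 2.5)/10 = 0.2.
Left endpoints: 2.5, 2.7, 2.9, 3.1, 3.3, 3.5, 3.7, 3.9, 4.1, 4.3.
r(2.5) = -35, r(2.7) = -45.036, r(2.9) = -56.608, r(3.1) = -69.812, r(3.3) = -84.744, r(3.5) = -101.5, r(3.7) = -120.176, r(3.9) = -140.868, r(4.1) = -163.672, r(4.3) = -188.684.
Sum = Δt · [r(2.5) + r(2.7) + r(2.9) + ...].
Sum = -201.22.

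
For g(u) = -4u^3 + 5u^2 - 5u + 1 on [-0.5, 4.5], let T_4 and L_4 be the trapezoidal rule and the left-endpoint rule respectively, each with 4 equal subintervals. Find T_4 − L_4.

T_4 = -327.65625.
L_4 = -146.40625.
T_4 − L_4 = -181.25.

-181.25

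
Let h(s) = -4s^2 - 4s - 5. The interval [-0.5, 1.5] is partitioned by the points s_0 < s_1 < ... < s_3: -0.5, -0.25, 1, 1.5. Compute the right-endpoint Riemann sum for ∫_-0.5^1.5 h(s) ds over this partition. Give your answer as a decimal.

Subinterval widths: 0.25, 1.25, 0.5.
Right endpoints: -0.25, 1, 1.5.
h(-0.25) = -4.25, h(1) = -13, h(1.5) = -20.
Sum = Σ Δs_i · h(s_i).
Sum = -27.3125.

-27.3125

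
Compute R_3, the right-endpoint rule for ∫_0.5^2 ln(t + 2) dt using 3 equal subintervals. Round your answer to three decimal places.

Δt = (2 − 0.5)/3 = 0.5.
Right endpoints: 1, 1.5, 2.
f(1) ≈ 1.099, f(1.5) ≈ 1.253, f(2) ≈ 1.386.
Sum = Δt · [f(1) + f(1.5) + f(2)].
Sum ≈ 1.869.

1.869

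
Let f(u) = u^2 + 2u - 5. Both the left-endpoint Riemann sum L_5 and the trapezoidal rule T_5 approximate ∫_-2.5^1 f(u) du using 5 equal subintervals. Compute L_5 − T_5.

L_5 = -17.535.
T_5 = -16.9225.
L_5 − T_5 = -0.6125.

-0.6125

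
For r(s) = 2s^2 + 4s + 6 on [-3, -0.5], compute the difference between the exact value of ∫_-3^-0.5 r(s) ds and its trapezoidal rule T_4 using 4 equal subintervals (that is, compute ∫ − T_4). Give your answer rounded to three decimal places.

Exact integral: ∫_-3^-0.5 r(s) ds ≈ 15.41667.
T_4 = 15.7421875.
Error ≈ 15.41667 − 15.7421875 ≈ -0.326.

-0.326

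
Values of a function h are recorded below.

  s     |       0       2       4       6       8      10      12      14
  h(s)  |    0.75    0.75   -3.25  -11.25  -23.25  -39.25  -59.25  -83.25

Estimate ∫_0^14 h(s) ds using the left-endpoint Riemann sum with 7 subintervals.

-269.5

Δs = 2.
Sum = 2·[0.75 + 0.75 + (-3.25) + (-11.25) + (-23.25) + (-39.25) + (-59.25)] = -269.5.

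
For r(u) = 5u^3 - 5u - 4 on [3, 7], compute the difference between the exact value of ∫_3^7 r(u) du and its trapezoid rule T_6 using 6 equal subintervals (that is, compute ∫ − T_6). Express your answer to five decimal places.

-22.22222

Exact integral: ∫_3^7 r(u) du = 2784.
T_6 ≈ 2806.2222222.
Error ≈ 2784 − 2806.2222222 ≈ -22.22222.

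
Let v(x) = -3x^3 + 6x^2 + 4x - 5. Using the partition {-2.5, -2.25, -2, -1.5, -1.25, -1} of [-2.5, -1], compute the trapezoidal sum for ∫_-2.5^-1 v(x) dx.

Subinterval widths: 0.25, 0.25, 0.5, 0.25, 0.25.
v(-2.5) = 69.375, v(-2.25) = 50.546875, v(-2) = 35, v(-1.5) = 12.625, v(-1.25) = 5.234375, v(-1) = 0.
On each subinterval the trapezoid contributes (Δx_i/2)·[v(x_{i-1}) + v(x_i)].
Sum = 40.4765625.

40.4765625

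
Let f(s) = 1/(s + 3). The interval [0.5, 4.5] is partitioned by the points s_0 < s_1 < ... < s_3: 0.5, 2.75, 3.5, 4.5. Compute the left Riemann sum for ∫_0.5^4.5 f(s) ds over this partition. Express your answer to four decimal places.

Subinterval widths: 2.25, 0.75, 1.
Left endpoints: 0.5, 2.75, 3.5.
f(0.5) = 2/7, f(2.75) = 4/23, f(3.5) = 2/13.
Sum = Σ Δs_i · f(s_i).
Sum ≈ 0.9271.

0.9271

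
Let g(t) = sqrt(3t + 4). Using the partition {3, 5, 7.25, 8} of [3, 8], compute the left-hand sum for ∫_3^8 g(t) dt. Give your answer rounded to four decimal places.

Subinterval widths: 2, 2.25, 0.75.
Left endpoints: 3, 5, 7.25.
g(3) ≈ 3.6056, g(5) ≈ 4.3589, g(7.25) ≈ 5.0744.
Sum = Σ Δt_i · g(t_i).
Sum ≈ 20.8245.

20.8245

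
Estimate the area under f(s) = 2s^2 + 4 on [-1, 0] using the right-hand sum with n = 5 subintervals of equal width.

4.48

Δs = (0 − (-1))/5 = 0.2.
Right endpoints: -0.8, -0.6, -0.4, -0.2, 0.
f(-0.8) = 5.28, f(-0.6) = 4.72, f(-0.4) = 4.32, f(-0.2) = 4.08, f(0) = 4.
Sum = Δs · [f(-0.8) + f(-0.6) + f(-0.4) + f(-0.2) + f(0)].
Sum = 4.48.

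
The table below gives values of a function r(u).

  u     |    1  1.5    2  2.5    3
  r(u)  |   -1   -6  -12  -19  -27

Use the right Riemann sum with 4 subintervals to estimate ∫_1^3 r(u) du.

-32

Δu = 0.5.
Sum = 0.5·[(-6) + (-12) + (-19) + (-27)] = -32.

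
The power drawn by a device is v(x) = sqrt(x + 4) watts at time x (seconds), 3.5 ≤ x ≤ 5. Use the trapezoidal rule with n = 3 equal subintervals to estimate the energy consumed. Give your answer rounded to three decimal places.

4.307

Δx = (5 − 3.5)/3 = 0.5.
v(3.5) ≈ 2.739, v(4) ≈ 2.828, v(4.5) ≈ 2.915, v(5) ≈ 3.000.
T_3 = (Δx/2)·[v(x_0) + 2v(x_1) + 2v(x_2) + v(x_3)].
Sum ≈ 4.307.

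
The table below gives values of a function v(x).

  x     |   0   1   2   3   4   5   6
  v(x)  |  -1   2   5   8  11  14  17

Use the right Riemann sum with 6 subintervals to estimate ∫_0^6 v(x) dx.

57

Δx = 1.
Sum = 1·[2 + 5 + 8 + 11 + 14 + 17] = 57.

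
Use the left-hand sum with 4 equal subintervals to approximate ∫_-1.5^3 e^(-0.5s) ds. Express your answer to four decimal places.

4.9524

Δs = (3 − (-1.5))/4 = 1.125.
Left endpoints: -1.5, -0.375, 0.75, 1.875.
f(-1.5) ≈ 2.1170, f(-0.375) ≈ 1.2062, f(0.75) ≈ 0.6873, f(1.875) ≈ 0.3916.
Sum = Δs · [f(-1.5) + f(-0.375) + f(0.75) + f(1.875)].
Sum ≈ 4.9524.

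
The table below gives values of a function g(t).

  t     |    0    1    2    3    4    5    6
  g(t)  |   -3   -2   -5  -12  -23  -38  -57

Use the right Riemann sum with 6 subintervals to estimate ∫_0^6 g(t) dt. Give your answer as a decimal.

Δt = 1.
Sum = 1·[(-2) + (-5) + (-12) + (-23) + (-38) + (-57)] = -137.

-137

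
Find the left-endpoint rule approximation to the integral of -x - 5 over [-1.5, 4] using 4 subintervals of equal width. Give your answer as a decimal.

-30.59375

Δx = (4 − (-1.5))/4 = 1.375.
Left endpoints: -1.5, -0.125, 1.25, 2.625.
f(-1.5) = -3.5, f(-0.125) = -4.875, f(1.25) = -6.25, f(2.625) = -7.625.
Sum = Δx · [f(-1.5) + f(-0.125) + f(1.25) + f(2.625)].
Sum = -30.59375.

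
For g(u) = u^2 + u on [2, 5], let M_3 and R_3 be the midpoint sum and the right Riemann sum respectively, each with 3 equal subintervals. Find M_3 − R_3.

M_3 = 49.25.
R_3 = 62.
M_3 − R_3 = -12.75.

-12.75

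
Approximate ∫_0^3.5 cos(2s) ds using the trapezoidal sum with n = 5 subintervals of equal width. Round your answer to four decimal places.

0.2730

Δs = (3.5 − 0)/5 = 0.7.
f(0) ≈ 1.0000, f(0.7) ≈ 0.1700, f(1.4) ≈ -0.9422, f(2.1) ≈ -0.4903, f(2.8) ≈ 0.7756, f(3.5) ≈ 0.7539.
T_5 = (Δs/2)·[f(s_0) + 2f(s_1) + ... + 2f(s_{4}) + f(s_5)].
Sum ≈ 0.2730.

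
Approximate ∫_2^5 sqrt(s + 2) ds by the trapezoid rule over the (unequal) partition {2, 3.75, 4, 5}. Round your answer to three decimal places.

7.002

Subinterval widths: 1.75, 0.25, 1.
f(2) ≈ 2.000, f(3.75) ≈ 2.398, f(4) ≈ 2.449, f(5) ≈ 2.646.
On each subinterval the trapezoid contributes (Δs_i/2)·[f(s_{i-1}) + f(s_i)].
Sum ≈ 7.002.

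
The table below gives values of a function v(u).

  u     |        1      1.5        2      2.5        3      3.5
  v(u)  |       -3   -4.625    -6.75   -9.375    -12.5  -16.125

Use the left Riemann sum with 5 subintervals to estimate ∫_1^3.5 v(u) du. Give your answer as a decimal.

Δu = 0.5.
Sum = 0.5·[(-3) + (-4.625) + (-6.75) + (-9.375) + (-12.5)] = -18.125.

-18.125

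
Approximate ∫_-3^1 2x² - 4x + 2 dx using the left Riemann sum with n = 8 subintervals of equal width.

51

Δx = (1 − (-3))/8 = 0.5.
Left endpoints: -3, -2.5, -2, -1.5, -1, -0.5, 0, 0.5.
f(-3) = 32, f(-2.5) = 24.5, f(-2) = 18, f(-1.5) = 12.5, f(-1) = 8, f(-0.5) = 4.5, f(0) = 2, f(0.5) = 0.5.
Sum = Δx · [f(-3) + f(-2.5) + f(-2) + ...].
Sum = 51.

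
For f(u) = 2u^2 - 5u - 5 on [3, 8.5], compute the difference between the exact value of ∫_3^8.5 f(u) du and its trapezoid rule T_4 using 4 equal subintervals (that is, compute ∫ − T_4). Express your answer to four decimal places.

-3.4661

Exact integral: ∫_3^8.5 f(u) du ≈ 205.791667.
T_4 = 209.2578125.
Error ≈ 205.791667 − 209.2578125 ≈ -3.4661.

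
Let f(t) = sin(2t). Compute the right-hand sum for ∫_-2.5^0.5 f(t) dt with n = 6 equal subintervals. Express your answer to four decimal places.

Δt = (0.5 − (-2.5))/6 = 0.5.
Right endpoints: -2, -1.5, -1, -0.5, 0, 0.5.
f(-2) ≈ 0.7568, f(-1.5) ≈ -0.1411, f(-1) ≈ -0.9093, f(-0.5) ≈ -0.8415, f(0) ≈ 0.0000, f(0.5) ≈ 0.8415.
Sum = Δt · [f(-2) + f(-1.5) + f(-1) + ...].
Sum ≈ -0.1468.

-0.1468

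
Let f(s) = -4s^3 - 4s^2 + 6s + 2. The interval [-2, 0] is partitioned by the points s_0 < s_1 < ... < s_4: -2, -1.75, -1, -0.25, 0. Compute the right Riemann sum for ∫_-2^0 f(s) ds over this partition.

-2.09375

Subinterval widths: 0.25, 0.75, 0.75, 0.25.
Right endpoints: -1.75, -1, -0.25, 0.
f(-1.75) = 0.6875, f(-1) = -4, f(-0.25) = 0.3125, f(0) = 2.
Sum = Σ Δs_i · f(s_i).
Sum = -2.09375.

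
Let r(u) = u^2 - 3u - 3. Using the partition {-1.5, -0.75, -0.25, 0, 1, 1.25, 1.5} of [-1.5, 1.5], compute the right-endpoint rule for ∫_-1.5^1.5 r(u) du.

Subinterval widths: 0.75, 0.5, 0.25, 1, 0.25, 0.25.
Right endpoints: -0.75, -0.25, 0, 1, 1.25, 1.5.
r(-0.75) = -0.1875, r(-0.25) = -2.1875, r(0) = -3, r(1) = -5, r(1.25) = -5.1875, r(1.5) = -5.25.
Sum = Σ Δu_i · r(u_i).
Sum = -9.59375.

-9.59375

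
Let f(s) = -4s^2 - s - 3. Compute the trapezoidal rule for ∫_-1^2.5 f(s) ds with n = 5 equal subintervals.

-36.435

Δs = (2.5 − (-1))/5 = 0.7.
f(-1) = -6, f(-0.3) = -3.06, f(0.4) = -4.04, f(1.1) = -8.94, f(1.8) = -17.76, f(2.5) = -30.5.
T_5 = (Δs/2)·[f(s_0) + 2f(s_1) + ... + 2f(s_{4}) + f(s_5)].
Sum = -36.435.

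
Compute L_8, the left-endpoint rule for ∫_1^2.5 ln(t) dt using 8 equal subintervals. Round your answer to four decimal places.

Δt = (2.5 − 1)/8 = 0.1875.
Left endpoints: 1, 1.1875, 1.375, 1.5625, 1.75, 1.9375, 2.125, 2.3125.
f(1) ≈ 0.0000, f(1.1875) ≈ 0.1719, f(1.375) ≈ 0.3185, f(1.5625) ≈ 0.4463, f(1.75) ≈ 0.5596, f(1.9375) ≈ 0.6614, f(2.125) ≈ 0.7538, f(2.3125) ≈ 0.8383.
Sum = Δt · [f(1) + f(1.1875) + f(1.375) + ...].
Sum ≈ 0.7031.

0.7031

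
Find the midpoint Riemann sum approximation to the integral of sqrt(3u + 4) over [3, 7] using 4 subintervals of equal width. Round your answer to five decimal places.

17.36656

Δu = (7 − 3)/4 = 1.
Midpoints: 3.5, 4.5, 5.5, 6.5.
f(3.5) ≈ 3.80789, f(4.5) ≈ 4.18330, f(5.5) ≈ 4.52769, f(6.5) ≈ 4.84768.
Sum = Δu · [f(3.5) + f(4.5) + f(5.5) + f(6.5)].
Sum ≈ 17.36656.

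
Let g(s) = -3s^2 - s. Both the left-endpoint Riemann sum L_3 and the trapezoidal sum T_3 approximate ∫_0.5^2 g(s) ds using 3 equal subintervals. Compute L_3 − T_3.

3.1875

L_3 = -6.75.
T_3 = -9.9375.
L_3 − T_3 = 3.1875.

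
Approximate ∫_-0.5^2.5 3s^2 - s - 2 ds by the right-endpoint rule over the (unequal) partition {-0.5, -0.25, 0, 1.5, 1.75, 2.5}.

16.03125

Subinterval widths: 0.25, 0.25, 1.5, 0.25, 0.75.
Right endpoints: -0.25, 0, 1.5, 1.75, 2.5.
f(-0.25) = -1.5625, f(0) = -2, f(1.5) = 3.25, f(1.75) = 5.4375, f(2.5) = 14.25.
Sum = Σ Δs_i · f(s_i).
Sum = 16.03125.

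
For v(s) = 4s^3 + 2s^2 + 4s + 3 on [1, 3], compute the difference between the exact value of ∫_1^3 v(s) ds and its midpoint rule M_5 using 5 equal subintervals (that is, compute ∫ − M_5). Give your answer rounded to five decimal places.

Exact integral: ∫_1^3 v(s) ds ≈ 119.3333333.
M_5 = 118.64.
Error ≈ 119.3333333 − 118.64 ≈ 0.69333.

0.69333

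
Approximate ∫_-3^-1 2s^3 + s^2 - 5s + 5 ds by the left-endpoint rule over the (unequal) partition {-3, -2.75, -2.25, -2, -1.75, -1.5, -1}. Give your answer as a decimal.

Subinterval widths: 0.25, 0.5, 0.25, 0.25, 0.25, 0.5.
Left endpoints: -3, -2.75, -2.25, -2, -1.75, -1.5.
f(-3) = -25, f(-2.75) = -15.28125, f(-2.25) = -1.46875, f(-2) = 3, f(-1.75) = 6.09375, f(-1.5) = 8.
Sum = Σ Δs_i · f(s_i).
Sum = -7.984375.

-7.984375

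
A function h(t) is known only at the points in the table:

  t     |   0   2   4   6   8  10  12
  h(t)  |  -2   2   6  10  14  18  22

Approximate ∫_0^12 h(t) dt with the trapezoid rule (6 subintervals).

120

Δt = 2.
T_6 = (2/2)·[(-2) + 2·2 + 2·6 + 2·10 + 2·14 + 2·18 + 22] = 120.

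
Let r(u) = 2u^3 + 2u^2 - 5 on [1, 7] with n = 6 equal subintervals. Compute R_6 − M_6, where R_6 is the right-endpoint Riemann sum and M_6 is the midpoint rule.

429

R_6 = 1814.
M_6 = 1385.
R_6 − M_6 = 429.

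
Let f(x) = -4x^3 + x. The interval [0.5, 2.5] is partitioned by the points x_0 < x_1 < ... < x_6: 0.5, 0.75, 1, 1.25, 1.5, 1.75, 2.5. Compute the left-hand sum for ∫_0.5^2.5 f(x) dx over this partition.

Subinterval widths: 0.25, 0.25, 0.25, 0.25, 0.25, 0.75.
Left endpoints: 0.5, 0.75, 1, 1.25, 1.5, 1.75.
f(0.5) = 0, f(0.75) = -0.9375, f(1) = -3, f(1.25) = -6.5625, f(1.5) = -12, f(1.75) = -19.6875.
Sum = Σ Δx_i · f(x_i).
Sum = -20.390625.

-20.390625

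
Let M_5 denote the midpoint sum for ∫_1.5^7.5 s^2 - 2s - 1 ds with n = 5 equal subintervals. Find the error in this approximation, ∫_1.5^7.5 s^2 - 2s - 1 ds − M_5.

0.72

Exact integral: ∫_1.5^7.5 f(s) ds = 79.5.
M_5 = 78.78.
Error = 79.5 − 78.78 = 0.72.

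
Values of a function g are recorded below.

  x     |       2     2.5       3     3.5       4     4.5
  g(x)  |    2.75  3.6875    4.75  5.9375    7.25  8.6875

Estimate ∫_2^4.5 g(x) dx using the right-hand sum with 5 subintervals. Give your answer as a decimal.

15.15625

Δx = 0.5.
Sum = 0.5·[3.6875 + 4.75 + 5.9375 + 7.25 + 8.6875] = 15.15625.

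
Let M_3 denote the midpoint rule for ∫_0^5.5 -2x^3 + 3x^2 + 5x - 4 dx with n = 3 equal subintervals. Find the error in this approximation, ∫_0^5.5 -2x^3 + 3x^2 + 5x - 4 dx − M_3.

Exact integral: ∫_0^5.5 f(x) dx = -237.53125.
M_3 = -216.734375.
Error = -237.53125 − (-216.734375) = -20.796875.

-20.796875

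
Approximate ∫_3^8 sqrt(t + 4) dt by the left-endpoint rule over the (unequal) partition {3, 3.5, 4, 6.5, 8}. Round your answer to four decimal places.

14.6238

Subinterval widths: 0.5, 0.5, 2.5, 1.5.
Left endpoints: 3, 3.5, 4, 6.5.
f(3) ≈ 2.6458, f(3.5) ≈ 2.7386, f(4) ≈ 2.8284, f(6.5) ≈ 3.2404.
Sum = Σ Δt_i · f(t_i).
Sum ≈ 14.6238.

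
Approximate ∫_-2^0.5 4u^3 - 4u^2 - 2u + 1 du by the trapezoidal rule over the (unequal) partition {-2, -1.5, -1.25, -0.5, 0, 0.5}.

-22.28125

Subinterval widths: 0.5, 0.25, 0.75, 0.5, 0.5.
f(-2) = -43, f(-1.5) = -18.5, f(-1.25) = -10.5625, f(-0.5) = 0.5, f(0) = 1, f(0.5) = -0.5.
On each subinterval the trapezoid contributes (Δu_i/2)·[f(u_{i-1}) + f(u_i)].
Sum = -22.28125.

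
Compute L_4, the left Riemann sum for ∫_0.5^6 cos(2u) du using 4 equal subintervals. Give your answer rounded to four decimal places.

-0.3966

Δu = (6 − 0.5)/4 = 1.375.
Left endpoints: 0.5, 1.875, 3.25, 4.625.
f(0.5) ≈ 0.5403, f(1.875) ≈ -0.8206, f(3.25) ≈ 0.9766, f(4.625) ≈ -0.9848.
Sum = Δu · [f(0.5) + f(1.875) + f(3.25) + f(4.625)].
Sum ≈ -0.3966.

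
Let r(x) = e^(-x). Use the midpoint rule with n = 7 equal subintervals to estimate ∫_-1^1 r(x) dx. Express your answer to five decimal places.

Δx = (1 − (-1))/7 = 2/7.
Midpoints: -6/7, -4/7, -2/7, 0, 2/7, 4/7, 6/7.
r(-6/7) ≈ 2.35642, r(-4/7) ≈ 1.77079, r(-2/7) ≈ 1.33071, r(0) ≈ 1.00000, r(2/7) ≈ 0.75148, r(4/7) ≈ 0.56472, r(6/7) ≈ 0.42437.
Sum = Δx · [r(-6/7) + r(-4/7) + r(-2/7) + ...].
Sum ≈ 2.34243.

2.34243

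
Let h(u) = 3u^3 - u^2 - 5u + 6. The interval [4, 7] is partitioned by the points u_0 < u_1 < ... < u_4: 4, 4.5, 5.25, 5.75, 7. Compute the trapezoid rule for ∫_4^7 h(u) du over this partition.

1474.40234375

Subinterval widths: 0.5, 0.75, 0.5, 1.25.
h(4) = 162, h(4.5) = 236.625, h(5.25) = 386.296875, h(5.75) = 514.515625, h(7) = 951.
On each subinterval the trapezoid contributes (Δu_i/2)·[h(u_{i-1}) + h(u_i)].
Sum = 1474.40234375.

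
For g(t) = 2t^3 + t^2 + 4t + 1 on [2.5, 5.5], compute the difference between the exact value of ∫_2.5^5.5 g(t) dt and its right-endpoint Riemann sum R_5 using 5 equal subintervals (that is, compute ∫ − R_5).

-105.75

Exact integral: ∫_2.5^5.5 g(t) dt = 539.25.
R_5 = 645.
Error = 539.25 − 645 = -105.75.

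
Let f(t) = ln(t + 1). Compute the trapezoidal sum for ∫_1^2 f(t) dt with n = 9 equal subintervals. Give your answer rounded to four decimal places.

0.9094

Δt = (2 − 1)/9 = 1/9.
f(1) ≈ 0.6931, f(10/9) ≈ 0.7472, f(11/9) ≈ 0.7985, f(4/3) ≈ 0.8473, f(13/9) ≈ 0.8938, f(14/9) ≈ 0.9383, f(5/3) ≈ 0.9808, f(16/9) ≈ 1.0217, f(17/9) ≈ 1.0609, f(2) ≈ 1.0986.
T_9 = (Δt/2)·[f(t_0) + 2f(t_1) + ... + 2f(t_{8}) + f(t_9)].
Sum ≈ 0.9094.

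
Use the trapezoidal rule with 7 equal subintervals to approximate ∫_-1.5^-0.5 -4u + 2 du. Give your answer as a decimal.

6

Δu = (-0.5 − (-1.5))/7 = 1/7.
f(-1.5) = 8, f(-19/14) = 52/7, f(-17/14) = 48/7, f(-15/14) = 44/7, f(-13/14) = 40/7, f(-11/14) = 36/7, f(-9/14) = 32/7, f(-0.5) = 4.
T_7 = (Δu/2)·[f(u_0) + 2f(u_1) + ... + 2f(u_{6}) + f(u_7)].
Sum = 6.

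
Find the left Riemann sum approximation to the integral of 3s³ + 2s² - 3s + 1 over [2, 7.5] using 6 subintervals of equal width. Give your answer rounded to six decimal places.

Δs = (7.5 − 2)/6 = 11/12.
Left endpoints: 2, 35/12, 23/6, 4.75, 17/3, 79/12.
f(2) = 27, f(35/12) = 48211/576, f(23/6) = 187.875, f(4.75) = 353.390625, f(17/3) = 5347/9, f(79/12) = 177389/192.
Sum = Δs · [f(2) + f(35/12) + f(23/6) + ...].
Sum ≈ 1989.145978.

1989.145978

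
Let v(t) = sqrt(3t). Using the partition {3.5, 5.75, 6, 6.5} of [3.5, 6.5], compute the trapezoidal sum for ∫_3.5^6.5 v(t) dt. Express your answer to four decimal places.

Subinterval widths: 2.25, 0.25, 0.5.
v(3.5) ≈ 3.2404, v(5.75) ≈ 4.1533, v(6) ≈ 4.2426, v(6.5) ≈ 4.4159.
On each subinterval the trapezoid contributes (Δt_i/2)·[v(t_{i-1}) + v(t_i)].
Sum ≈ 11.5320.

11.5320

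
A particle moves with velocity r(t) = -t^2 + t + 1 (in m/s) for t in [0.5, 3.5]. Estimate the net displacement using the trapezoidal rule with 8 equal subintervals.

Δt = (3.5 − 0.5)/8 = 0.375.
r(0.5) = 1.25, r(0.875) = 1.109375, r(1.25) = 0.6875, r(1.625) = -0.015625, r(2) = -1, r(2.375) = -2.265625, r(2.75) = -3.8125, r(3.125) = -5.640625, r(3.5) = -7.75.
T_8 = (Δt/2)·[r(t_0) + 2r(t_1) + ... + 2r(t_{7}) + r(t_8)].
Sum = -5.3203125.

-5.3203125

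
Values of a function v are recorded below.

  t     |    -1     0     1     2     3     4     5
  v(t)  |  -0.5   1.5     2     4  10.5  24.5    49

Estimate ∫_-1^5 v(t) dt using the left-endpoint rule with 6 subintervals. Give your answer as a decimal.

Δt = 1.
Sum = 1·[(-0.5) + 1.5 + 2 + 4 + 10.5 + 24.5] = 42.

42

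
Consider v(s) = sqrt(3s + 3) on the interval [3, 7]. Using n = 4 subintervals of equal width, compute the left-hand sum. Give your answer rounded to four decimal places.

16.1623

Δs = (7 − 3)/4 = 1.
Left endpoints: 3, 4, 5, 6.
v(3) ≈ 3.4641, v(4) ≈ 3.8730, v(5) ≈ 4.2426, v(6) ≈ 4.5826.
Sum = Δs · [v(3) + v(4) + v(5) + v(6)].
Sum ≈ 16.1623.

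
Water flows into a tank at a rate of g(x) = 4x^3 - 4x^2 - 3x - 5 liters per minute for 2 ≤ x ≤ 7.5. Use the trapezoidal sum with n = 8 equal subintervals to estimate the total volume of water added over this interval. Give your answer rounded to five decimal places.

Δx = (7.5 − 2)/8 = 0.6875.
g(2) = 5, g(2.6875) = 36547/1024, g(3.375) = 93.0859375, g(4.0625) = 189425/1024, g(4.75) = 319.1875, g(5.4375) = 515575/1024, g(6.125) = 745.6953125, g(6.8125) = 1078885/1024, g(7.5) = 1435.
T_8 = (Δx/2)·[g(x_0) + 2g(x_1) + ... + 2g(x_{7}) + g(x_8)].
Sum ≈ 2513.31738.

2513.31738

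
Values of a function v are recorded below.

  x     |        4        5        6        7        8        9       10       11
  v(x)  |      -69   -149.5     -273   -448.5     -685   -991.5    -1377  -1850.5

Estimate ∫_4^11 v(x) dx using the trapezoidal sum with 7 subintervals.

-4884.25

Δx = 1.
T_7 = (1/2)·[(-69) + 2·(-149.5) + 2·(-273) + 2·(-448.5) + 2·(-685) + 2·(-991.5) + 2·(-1377) + (-1850.5)] = -4884.25.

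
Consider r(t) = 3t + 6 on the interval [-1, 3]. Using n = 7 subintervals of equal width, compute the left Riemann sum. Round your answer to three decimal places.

Δt = (3 − (-1))/7 = 4/7.
Left endpoints: -1, -3/7, 1/7, 5/7, 9/7, 13/7, 17/7.
r(-1) = 3, r(-3/7) = 33/7, r(1/7) = 45/7, r(5/7) = 57/7, r(9/7) = 69/7, r(13/7) = 81/7, r(17/7) = 93/7.
Sum = Δt · [r(-1) + r(-3/7) + r(1/7) + ...].
Sum ≈ 32.571.

32.571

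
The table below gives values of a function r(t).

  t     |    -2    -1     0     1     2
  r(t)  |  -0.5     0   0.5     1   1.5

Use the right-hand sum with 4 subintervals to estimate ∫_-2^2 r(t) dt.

Δt = 1.
Sum = 1·[0 + 0.5 + 1 + 1.5] = 3.

3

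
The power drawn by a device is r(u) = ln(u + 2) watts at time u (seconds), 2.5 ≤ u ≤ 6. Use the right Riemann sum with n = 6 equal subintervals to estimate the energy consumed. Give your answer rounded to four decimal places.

6.5322

Δu = (6 − 2.5)/6 = 7/12.
Right endpoints: 37/12, 11/3, 4.25, 29/6, 65/12, 6.
r(37/12) ≈ 1.6260, r(11/3) ≈ 1.7346, r(4.25) ≈ 1.8326, r(29/6) ≈ 1.9218, r(65/12) ≈ 2.0037, r(6) ≈ 2.0794.
Sum = Δu · [r(37/12) + r(11/3) + r(4.25) + ...].
Sum ≈ 6.5322.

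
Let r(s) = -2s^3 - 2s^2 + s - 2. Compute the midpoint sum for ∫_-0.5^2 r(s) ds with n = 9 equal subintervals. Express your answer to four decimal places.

Δs = (2 − (-0.5))/9 = 5/18.
Midpoints: -13/36, -1/12, 7/36, 17/36, 0.75, 37/36, 47/36, 19/12, 67/36.
r(-13/36) = -58967/23328, r(-1/12) = -1811/864, r(7/36) = -44227/23328, r(17/36) = -50957/23328, r(0.75) = -3.21875, r(37/36) = -122617/23328, r(47/36) = -199547/23328, r(19/12) = -11551/864, r(67/36) = -465607/23328.
Sum = Δs · [r(-13/36) + r(-1/12) + r(7/36) + ...].
Sum ≈ -16.4059.

-16.4059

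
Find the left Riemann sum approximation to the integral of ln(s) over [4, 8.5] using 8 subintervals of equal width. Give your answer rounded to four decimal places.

7.9299

Δs = (8.5 − 4)/8 = 0.5625.
Left endpoints: 4, 4.5625, 5.125, 5.6875, 6.25, 6.8125, 7.375, 7.9375.
f(4) ≈ 1.3863, f(4.5625) ≈ 1.5179, f(5.125) ≈ 1.6341, f(5.6875) ≈ 1.7383, f(6.25) ≈ 1.8326, f(6.8125) ≈ 1.9188, f(7.375) ≈ 1.9981, f(7.9375) ≈ 2.0716.
Sum = Δs · [f(4) + f(4.5625) + f(5.125) + ...].
Sum ≈ 7.9299.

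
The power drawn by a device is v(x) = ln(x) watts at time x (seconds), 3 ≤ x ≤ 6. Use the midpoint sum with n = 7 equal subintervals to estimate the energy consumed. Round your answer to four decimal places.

4.4560

Δx = (6 − 3)/7 = 3/7.
Midpoints: 45/14, 51/14, 57/14, 4.5, 69/14, 75/14, 81/14.
v(45/14) ≈ 1.1676, v(51/14) ≈ 1.2928, v(57/14) ≈ 1.4040, v(4.5) ≈ 1.5041, v(69/14) ≈ 1.5950, v(75/14) ≈ 1.6784, v(81/14) ≈ 1.7554.
Sum = Δx · [v(45/14) + v(51/14) + v(57/14) + ...].
Sum ≈ 4.4560.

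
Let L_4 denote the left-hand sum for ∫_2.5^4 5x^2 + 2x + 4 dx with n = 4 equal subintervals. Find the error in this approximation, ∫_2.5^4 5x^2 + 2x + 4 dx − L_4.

9.52734375

Exact integral: ∫_2.5^4 f(x) dx = 96.375.
L_4 = 86.84765625.
Error = 96.375 − 86.84765625 = 9.52734375.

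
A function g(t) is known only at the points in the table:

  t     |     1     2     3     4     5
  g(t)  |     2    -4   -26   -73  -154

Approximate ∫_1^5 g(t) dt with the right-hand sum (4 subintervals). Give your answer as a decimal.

Δt = 1.
Sum = 1·[(-4) + (-26) + (-73) + (-154)] = -257.

-257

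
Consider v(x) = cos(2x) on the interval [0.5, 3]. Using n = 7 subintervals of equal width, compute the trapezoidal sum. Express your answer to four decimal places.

-0.5364

Δx = (3 − 0.5)/7 = 5/14.
v(0.5) ≈ 0.5403, v(6/7) ≈ -0.1430, v(17/14) ≈ -0.7564, v(11/7) ≈ -1.0000, v(27/14) ≈ -0.7547, v(16/7) ≈ -0.1405, v(37/14) ≈ 0.5424, v(3) ≈ 0.9602.
T_7 = (Δx/2)·[v(x_0) + 2v(x_1) + ... + 2v(x_{6}) + v(x_7)].
Sum ≈ -0.5364.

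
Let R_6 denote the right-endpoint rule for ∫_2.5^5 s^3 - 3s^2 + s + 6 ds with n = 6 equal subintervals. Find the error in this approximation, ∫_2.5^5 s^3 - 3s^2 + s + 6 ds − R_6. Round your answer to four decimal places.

Exact integral: ∫_2.5^5 f(s) ds = 61.484375.
R_6 ≈ 73.669705.
Error ≈ 61.484375 − 73.669705 ≈ -12.1853.

-12.1853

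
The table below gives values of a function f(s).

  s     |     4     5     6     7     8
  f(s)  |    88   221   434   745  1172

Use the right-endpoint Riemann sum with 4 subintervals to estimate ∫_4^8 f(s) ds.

2572

Δs = 1.
Sum = 1·[221 + 434 + 745 + 1172] = 2572.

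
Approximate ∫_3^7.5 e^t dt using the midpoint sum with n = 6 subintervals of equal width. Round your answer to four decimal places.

Δt = (7.5 − 3)/6 = 0.75.
Midpoints: 3.375, 4.125, 4.875, 5.625, 6.375, 7.125.
f(3.375) ≈ 29.2243, f(4.125) ≈ 61.8678, f(4.875) ≈ 130.9742, f(5.625) ≈ 277.2723, f(6.375) ≈ 586.9854, f(7.125) ≈ 1242.6482.
Sum = Δt · [f(3.375) + f(4.125) + f(4.875) + ...].
Sum ≈ 1746.7291.

1746.7291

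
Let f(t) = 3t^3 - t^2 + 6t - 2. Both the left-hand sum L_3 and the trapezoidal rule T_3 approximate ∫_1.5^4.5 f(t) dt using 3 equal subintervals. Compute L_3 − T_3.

L_3 = 203.875.
T_3 = 335.5.
L_3 − T_3 = -131.625.

-131.625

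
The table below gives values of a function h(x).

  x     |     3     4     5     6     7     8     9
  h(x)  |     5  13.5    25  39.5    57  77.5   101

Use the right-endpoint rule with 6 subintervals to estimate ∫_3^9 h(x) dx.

313.5

Δx = 1.
Sum = 1·[13.5 + 25 + 39.5 + 57 + 77.5 + 101] = 313.5.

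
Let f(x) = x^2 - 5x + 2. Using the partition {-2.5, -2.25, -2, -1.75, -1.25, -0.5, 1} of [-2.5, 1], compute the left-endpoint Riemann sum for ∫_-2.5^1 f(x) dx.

35.15625

Subinterval widths: 0.25, 0.25, 0.25, 0.5, 0.75, 1.5.
Left endpoints: -2.5, -2.25, -2, -1.75, -1.25, -0.5.
f(-2.5) = 20.75, f(-2.25) = 18.3125, f(-2) = 16, f(-1.75) = 13.8125, f(-1.25) = 9.8125, f(-0.5) = 4.75.
Sum = Σ Δx_i · f(x_i).
Sum = 35.15625.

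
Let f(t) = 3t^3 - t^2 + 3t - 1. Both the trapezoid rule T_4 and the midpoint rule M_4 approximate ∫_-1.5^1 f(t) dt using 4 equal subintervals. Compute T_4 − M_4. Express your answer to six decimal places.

T_4 ≈ -9.40917969.
M_4 ≈ -8.61572266.
T_4 − M_4 ≈ -0.793457.

-0.793457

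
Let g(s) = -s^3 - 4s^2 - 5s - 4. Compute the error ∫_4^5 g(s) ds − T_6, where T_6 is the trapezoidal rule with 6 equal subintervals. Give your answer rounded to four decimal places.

Exact integral: ∫_4^5 g(s) ds ≈ -200.083333.
T_6 ≈ -200.164352.
Error ≈ -200.083333 − (-200.164352) ≈ 0.0810.

0.0810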